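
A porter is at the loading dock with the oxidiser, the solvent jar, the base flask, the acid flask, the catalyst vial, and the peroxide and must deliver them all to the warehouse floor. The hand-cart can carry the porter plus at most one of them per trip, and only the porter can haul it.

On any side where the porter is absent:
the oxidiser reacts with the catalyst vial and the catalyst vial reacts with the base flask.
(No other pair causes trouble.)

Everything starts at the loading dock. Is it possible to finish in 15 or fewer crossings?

Yes — this plan uses 13 crossings (≤ 15):
1. Porter goes to the warehouse floor with the catalyst vial.
2. Porter goes back to the loading dock alone.
3. Porter goes to the warehouse floor with the oxidiser.
4. Porter goes back to the loading dock with the catalyst vial.
5. Porter goes to the warehouse floor with the base flask.
6. Porter goes back to the loading dock alone.
7. Porter goes to the warehouse floor with the solvent jar.
8. Porter goes back to the loading dock alone.
9. Porter goes to the warehouse floor with the acid flask.
10. Porter goes back to the loading dock alone.
11. Porter goes to the warehouse floor with the peroxide.
12. Porter goes back to the loading dock alone.
13. Porter goes to the warehouse floor with the catalyst vial.

Yes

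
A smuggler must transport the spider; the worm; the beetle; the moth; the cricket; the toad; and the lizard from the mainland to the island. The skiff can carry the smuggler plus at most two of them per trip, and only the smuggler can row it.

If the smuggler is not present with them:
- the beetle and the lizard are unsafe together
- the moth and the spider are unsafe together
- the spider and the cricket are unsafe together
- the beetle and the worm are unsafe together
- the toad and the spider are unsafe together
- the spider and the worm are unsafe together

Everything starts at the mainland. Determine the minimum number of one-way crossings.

Counting alone: the smuggler can take at most 2 across per trip to the island, so moving all 7 needs at least 4 loaded trips out, with a return between consecutive ones — at least 7 crossings.
The safety rule pushes this higher. Following every safe sequence of crossings, the most of the 7 that can be at the island as the skiff arrives there on crossing 7 is 6 — never all 7.
So no plan with fewer than 9 crossings exists, and this one achieves 9:
1. Smuggler goes to the island with the beetle and the spider.  [the mainland: the cricket, the lizard, the moth, the toad, the worm | the island: the beetle, the spider]
2. Smuggler goes back to the mainland alone.  [the mainland: the cricket, the lizard, the moth, the toad, the worm | the island: the beetle, the spider]
3. Smuggler goes to the island with the lizard.  [the mainland: the cricket, the moth, the toad, the worm | the island: the beetle, the lizard, the spider]
4. Smuggler goes back to the mainland with the beetle.  [the mainland: the beetle, the cricket, the moth, the toad, the worm | the island: the lizard, the spider]
5. Smuggler goes to the island with the moth and the worm.  [the mainland: the beetle, the cricket, the toad | the island: the lizard, the moth, the spider, the worm]
6. Smuggler goes back to the mainland with the spider.  [the mainland: the beetle, the cricket, the spider, the toad | the island: the lizard, the moth, the worm]
7. Smuggler goes to the island with the cricket and the toad.  [the mainland: the beetle, the spider | the island: the cricket, the lizard, the moth, the toad, the worm]
8. Smuggler goes back to the mainland alone.  [the mainland: the beetle, the spider | the island: the cricket, the lizard, the moth, the toad, the worm]
9. Smuggler goes to the island with the beetle and the spider.  [the mainland: — | the island: the beetle, the cricket, the lizard, the moth, the spider, the toad, the worm]

9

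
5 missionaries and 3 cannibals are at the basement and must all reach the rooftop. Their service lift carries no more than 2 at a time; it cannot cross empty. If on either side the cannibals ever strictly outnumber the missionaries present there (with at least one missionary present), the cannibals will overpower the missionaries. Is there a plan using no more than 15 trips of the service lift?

Yes — this plan uses 13 crossings (≤ 15):
1. 2 cannibals → the rooftop.  (the basement: 5M 1C; the rooftop: 0M 2C)
2. 1 cannibal ← the basement.  (the basement: 5M 2C; the rooftop: 0M 1C)
3. 2 cannibals → the rooftop.  (the basement: 5M 0C; the rooftop: 0M 3C)
4. 1 cannibal ← the basement.  (the basement: 5M 1C; the rooftop: 0M 2C)
5. 2 missionaries → the rooftop.  (the basement: 3M 1C; the rooftop: 2M 2C)
6. 1 cannibal ← the basement.  (the basement: 3M 2C; the rooftop: 2M 1C)
7. 1 missionary and 1 cannibal → the rooftop.  (the basement: 2M 1C; the rooftop: 3M 2C)
8. 1 cannibal ← the basement.  (the basement: 2M 2C; the rooftop: 3M 1C)
9. 2 cannibals → the rooftop.  (the basement: 2M 0C; the rooftop: 3M 3C)
10. 1 cannibal ← the basement.  (the basement: 2M 1C; the rooftop: 3M 2C)
11. 1 missionary and 1 cannibal → the rooftop.  (the basement: 1M 0C; the rooftop: 4M 3C)
12. 1 cannibal ← the basement.  (the basement: 1M 1C; the rooftop: 4M 2C)
13. 1 missionary and 1 cannibal → the rooftop.  (the basement: 0M 0C; the rooftop: 5M 3C)

Yes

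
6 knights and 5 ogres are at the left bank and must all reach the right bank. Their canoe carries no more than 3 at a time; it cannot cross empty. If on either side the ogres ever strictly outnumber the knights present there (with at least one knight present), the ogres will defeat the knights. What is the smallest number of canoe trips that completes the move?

Counting alone: each trip to the right bank takes at most 3 across and each return brings at least 1 back, so after t trips out (and t−1 returns) at most 3t − (t−1) of the 11 are across; that first reaches 11 at t = 5, so at least 9 crossings are needed.
The plan below uses exactly 9 crossings, so it is optimal:
1. 3 ogres → the right bank.  (the left bank: 6K 2O; the right bank: 0K 3O)
2. 1 ogre ← the left bank.  (the left bank: 6K 3O; the right bank: 0K 2O)
3. 3 knights → the right bank.  (the left bank: 3K 3O; the right bank: 3K 2O)
4. 1 knight ← the left bank.  (the left bank: 4K 3O; the right bank: 2K 2O)
5. 2 knights and 1 ogre → the right bank.  (the left bank: 2K 2O; the right bank: 4K 3O)
6. 1 knight ← the left bank.  (the left bank: 3K 2O; the right bank: 3K 3O)
7. 2 knights and 1 ogre → the right bank.  (the left bank: 1K 1O; the right bank: 5K 4O)
8. 1 knight ← the left bank.  (the left bank: 2K 1O; the right bank: 4K 4O)
9. 2 knights and 1 ogre → the right bank.  (the left bank: 0K 0O; the right bank: 6K 5O)

9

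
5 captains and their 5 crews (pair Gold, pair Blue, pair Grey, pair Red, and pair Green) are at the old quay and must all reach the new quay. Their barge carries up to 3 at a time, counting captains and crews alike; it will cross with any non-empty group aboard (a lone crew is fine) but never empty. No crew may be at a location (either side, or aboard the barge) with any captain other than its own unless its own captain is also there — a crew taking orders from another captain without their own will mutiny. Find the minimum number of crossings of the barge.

Counting alone: each trip to the new quay takes at most 3 across and each return brings at least 1 back, so after t trips out (and t−1 returns) at most 3t − (t−1) of the 10 are across; that first reaches 10 at t = 5, so at least 9 crossings are needed.
The safety rule pushes this higher. Following every safe sequence of crossings, the most of the 10 that can be at the new quay as the barge arrives there on crossing 9 is 9 — never all 10.
So no plan with fewer than 11 crossings exists, and this one achieves 11:
1. captain Gold and crew Gold cross → the new quay.
2. captain Gold crosses ← the old quay.
3. crew Blue, crew Grey, and crew Red cross → the new quay.
4. crew Gold crosses ← the old quay.
5. captain Blue, captain Grey, and captain Red cross → the new quay.
6. captain Blue and crew Blue cross ← the old quay.
7. captain Blue, captain Gold, and captain Green cross → the new quay.
8. crew Grey crosses ← the old quay.
9. crew Blue and crew Gold cross → the new quay.
10. crew Gold crosses ← the old quay.
11. crew Gold, crew Green, and crew Grey cross → the new quay.

11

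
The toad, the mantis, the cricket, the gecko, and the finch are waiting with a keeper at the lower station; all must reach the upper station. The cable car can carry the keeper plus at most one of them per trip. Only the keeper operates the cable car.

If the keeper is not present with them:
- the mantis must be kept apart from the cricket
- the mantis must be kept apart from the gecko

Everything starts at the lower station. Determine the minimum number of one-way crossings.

Counting alone: the keeper can take at most 1 across per trip to the upper station, so moving all 5 needs at least 5 loaded trips out, with a return between consecutive ones — at least 9 crossings.
The safety rule pushes this higher. Following every safe sequence of crossings, the most of the 5 that can be at the upper station as the cable car arrives there on crossing 9 is 4 — never all 5.
So no plan with fewer than 11 crossings exists, and this one achieves 11:
1. Keeper goes to the upper station with the mantis.
2. Keeper goes back to the lower station alone.
3. Keeper goes to the upper station with the toad.
4. Keeper goes back to the lower station alone.
5. Keeper goes to the upper station with the cricket.
6. Keeper goes back to the lower station with the mantis.
7. Keeper goes to the upper station with the gecko.
8. Keeper goes back to the lower station alone.
9. Keeper goes to the upper station with the finch.
10. Keeper goes back to the lower station alone.
11. Keeper goes to the upper station with the mantis.

11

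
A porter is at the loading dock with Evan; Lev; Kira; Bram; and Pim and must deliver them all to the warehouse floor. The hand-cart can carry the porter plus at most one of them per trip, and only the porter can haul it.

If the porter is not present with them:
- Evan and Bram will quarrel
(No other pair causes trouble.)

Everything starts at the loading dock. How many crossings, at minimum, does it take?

9

Counting alone: the porter can take at most 1 across per trip to the warehouse floor, so moving all 5 needs at least 5 loaded trips out, with a return between consecutive ones — at least 9 crossings.
The plan below uses exactly 9 crossings, so it is optimal:
1. Porter goes to the warehouse floor with Evan.  [the loading dock: Bram, Kira, Lev, Pim | the warehouse floor: Evan]
2. Porter goes back to the loading dock alone.  [the loading dock: Bram, Kira, Lev, Pim | the warehouse floor: Evan]
3. Porter goes to the warehouse floor with Lev.  [the loading dock: Bram, Kira, Pim | the warehouse floor: Evan, Lev]
4. Porter goes back to the loading dock alone.  [the loading dock: Bram, Kira, Pim | the warehouse floor: Evan, Lev]
5. Porter goes to the warehouse floor with Kira.  [the loading dock: Bram, Pim | the warehouse floor: Evan, Kira, Lev]
6. Porter goes back to the loading dock alone.  [the loading dock: Bram, Pim | the warehouse floor: Evan, Kira, Lev]
7. Porter goes to the warehouse floor with Pim.  [the loading dock: Bram | the warehouse floor: Evan, Kira, Lev, Pim]
8. Porter goes back to the loading dock alone.  [the loading dock: Bram | the warehouse floor: Evan, Kira, Lev, Pim]
9. Porter goes to the warehouse floor with Bram.  [the loading dock: — | the warehouse floor: Bram, Evan, Kira, Lev, Pim]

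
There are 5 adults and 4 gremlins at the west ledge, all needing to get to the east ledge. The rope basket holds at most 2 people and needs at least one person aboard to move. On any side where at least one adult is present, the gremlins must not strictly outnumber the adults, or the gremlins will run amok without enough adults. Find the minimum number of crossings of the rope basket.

15

Counting alone: each trip to the east ledge takes at most 2 across and each return brings at least 1 back, so after t trips out (and t−1 returns) at most 2t − (t−1) of the 9 are across; that first reaches 9 at t = 8, so at least 15 crossings are needed.
The plan below uses exactly 15 crossings, so it is optimal:
1. 2 gremlins → the east ledge.  (the west ledge: 5A 2G; the east ledge: 0A 2G)
2. 1 gremlin ← the west ledge.  (the west ledge: 5A 3G; the east ledge: 0A 1G)
3. 2 gremlins → the east ledge.  (the west ledge: 5A 1G; the east ledge: 0A 3G)
4. 1 gremlin ← the west ledge.  (the west ledge: 5A 2G; the east ledge: 0A 2G)
5. 2 adults → the east ledge.  (the west ledge: 3A 2G; the east ledge: 2A 2G)
6. 1 gremlin ← the west ledge.  (the west ledge: 3A 3G; the east ledge: 2A 1G)
7. 1 adult and 1 gremlin → the east ledge.  (the west ledge: 2A 2G; the east ledge: 3A 2G)
8. 1 adult ← the west ledge.  (the west ledge: 3A 2G; the east ledge: 2A 2G)
9. 1 adult and 1 gremlin → the east ledge.  (the west ledge: 2A 1G; the east ledge: 3A 3G)
10. 1 gremlin ← the west ledge.  (the west ledge: 2A 2G; the east ledge: 3A 2G)
11. 1 adult and 1 gremlin → the east ledge.  (the west ledge: 1A 1G; the east ledge: 4A 3G)
12. 1 adult ← the west ledge.  (the west ledge: 2A 1G; the east ledge: 3A 3G)
13. 1 adult and 1 gremlin → the east ledge.  (the west ledge: 1A 0G; the east ledge: 4A 4G)
14. 1 gremlin ← the west ledge.  (the west ledge: 1A 1G; the east ledge: 4A 3G)
15. 1 adult and 1 gremlin → the east ledge.  (the west ledge: 0A 0G; the east ledge: 5A 4G)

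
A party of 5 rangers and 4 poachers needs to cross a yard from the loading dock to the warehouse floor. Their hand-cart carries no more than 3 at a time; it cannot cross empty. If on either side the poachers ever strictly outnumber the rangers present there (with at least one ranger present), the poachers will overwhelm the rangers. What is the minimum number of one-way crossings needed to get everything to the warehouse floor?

7

Counting alone: each trip to the warehouse floor takes at most 3 across and each return brings at least 1 back, so after t trips out (and t−1 returns) at most 3t − (t−1) of the 9 are across; that first reaches 9 at t = 4, so at least 7 crossings are needed.
The plan below uses exactly 7 crossings, so it is optimal:
1. 3 poachers → the warehouse floor.  (the loading dock: 5R 1P; the warehouse floor: 0R 3P)
2. 1 poacher ← the loading dock.  (the loading dock: 5R 2P; the warehouse floor: 0R 2P)
3. 3 rangers → the warehouse floor.  (the loading dock: 2R 2P; the warehouse floor: 3R 2P)
4. 1 ranger ← the loading dock.  (the loading dock: 3R 2P; the warehouse floor: 2R 2P)
5. 2 rangers and 1 poacher → the warehouse floor.  (the loading dock: 1R 1P; the warehouse floor: 4R 3P)
6. 1 ranger ← the loading dock.  (the loading dock: 2R 1P; the warehouse floor: 3R 3P)
7. 2 rangers and 1 poacher → the warehouse floor.  (the loading dock: 0R 0P; the warehouse floor: 5R 4P)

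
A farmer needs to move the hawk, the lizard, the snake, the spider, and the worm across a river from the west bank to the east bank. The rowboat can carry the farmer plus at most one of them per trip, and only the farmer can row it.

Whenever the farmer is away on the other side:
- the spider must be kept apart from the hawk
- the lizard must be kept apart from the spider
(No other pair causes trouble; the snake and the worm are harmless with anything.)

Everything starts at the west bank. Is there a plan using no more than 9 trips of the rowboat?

No

Counting alone: the farmer can take at most 1 across per trip to the east bank, so moving all 5 needs at least 5 loaded trips out, with a return between consecutive ones — at least 9 crossings.
The safety rule pushes this higher. Following every safe sequence of crossings, the most of the 5 that can be at the east bank as the rowboat arrives there on crossing 9 is 4 — never all 5.
So the move cannot be finished within 9 crossings. (The shortest complete plan takes 11:)
1. Farmer goes to the east bank with the spider.
2. Farmer goes back to the west bank alone.
3. Farmer goes to the east bank with the hawk.
4. Farmer goes back to the west bank with the spider.
5. Farmer goes to the east bank with the lizard.
6. Farmer goes back to the west bank alone.
7. Farmer goes to the east bank with the snake.
8. Farmer goes back to the west bank alone.
9. Farmer goes to the east bank with the worm.
10. Farmer goes back to the west bank alone.
11. Farmer goes to the east bank with the spider.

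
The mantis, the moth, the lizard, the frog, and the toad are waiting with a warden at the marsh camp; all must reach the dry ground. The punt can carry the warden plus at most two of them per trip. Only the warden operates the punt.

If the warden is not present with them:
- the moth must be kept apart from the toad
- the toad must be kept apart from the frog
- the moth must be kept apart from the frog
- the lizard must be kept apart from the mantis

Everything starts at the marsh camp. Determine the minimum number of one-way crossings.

Whatever the first load, the items left behind include a forbidden pair without the warden. No opening move is safe, so no plan exists.

impossible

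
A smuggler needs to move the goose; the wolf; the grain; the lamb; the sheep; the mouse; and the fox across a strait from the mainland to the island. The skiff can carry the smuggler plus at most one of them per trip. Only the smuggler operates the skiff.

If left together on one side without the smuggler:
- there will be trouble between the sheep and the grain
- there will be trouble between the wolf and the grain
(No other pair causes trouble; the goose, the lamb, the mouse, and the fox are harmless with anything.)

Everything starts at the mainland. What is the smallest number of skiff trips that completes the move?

15

Counting alone: the smuggler can take at most 1 across per trip to the island, so moving all 7 needs at least 7 loaded trips out, with a return between consecutive ones — at least 13 crossings.
The safety rule pushes this higher. Following every safe sequence of crossings, the most of the 7 that can be at the island as the skiff arrives there on crossing 13 is 6 — never all 7.
So no plan with fewer than 15 crossings exists, and this one achieves 15:
1. Smuggler goes to the island with the grain.
2. Smuggler goes back to the mainland alone.
3. Smuggler goes to the island with the goose.
4. Smuggler goes back to the mainland alone.
5. Smuggler goes to the island with the wolf.
6. Smuggler goes back to the mainland with the grain.
7. Smuggler goes to the island with the sheep.
8. Smuggler goes back to the mainland alone.
9. Smuggler goes to the island with the lamb.
10. Smuggler goes back to the mainland alone.
11. Smuggler goes to the island with the mouse.
12. Smuggler goes back to the mainland alone.
13. Smuggler goes to the island with the fox.
14. Smuggler goes back to the mainland alone.
15. Smuggler goes to the island with the grain.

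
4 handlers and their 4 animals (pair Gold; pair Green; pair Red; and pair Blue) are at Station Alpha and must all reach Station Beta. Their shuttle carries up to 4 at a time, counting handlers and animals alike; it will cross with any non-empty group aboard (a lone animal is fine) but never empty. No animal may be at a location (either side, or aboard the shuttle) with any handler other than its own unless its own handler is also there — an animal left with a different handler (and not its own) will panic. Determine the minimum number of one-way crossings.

Counting alone: each trip to Station Beta takes at most 4 across and each return brings at least 1 back, so after t trips out (and t−1 returns) at most 4t − (t−1) of the 8 are across; that first reaches 8 at t = 3, so at least 5 crossings are needed.
The plan below uses exactly 5 crossings, so it is optimal:
1. animal Gold and handler Gold cross → Station Beta.
2. handler Gold crosses ← Station Alpha.
3. handler Blue, handler Gold, handler Green, and handler Red cross → Station Beta.
4. animal Gold crosses ← Station Alpha.
5. animal Blue, animal Gold, animal Green, and animal Red cross → Station Beta.

5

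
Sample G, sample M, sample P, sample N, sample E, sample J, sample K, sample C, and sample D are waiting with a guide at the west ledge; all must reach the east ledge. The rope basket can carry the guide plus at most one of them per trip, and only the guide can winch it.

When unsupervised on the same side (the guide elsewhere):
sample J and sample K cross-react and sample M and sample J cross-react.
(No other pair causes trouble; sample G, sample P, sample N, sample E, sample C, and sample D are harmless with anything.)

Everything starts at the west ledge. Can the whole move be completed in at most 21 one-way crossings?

Yes — this plan uses 19 crossings (≤ 21):
1. Guide goes to the east ledge with sample J.
2. Guide goes back to the west ledge alone.
3. Guide goes to the east ledge with sample G.
4. Guide goes back to the west ledge alone.
5. Guide goes to the east ledge with sample M.
6. Guide goes back to the west ledge with sample J.
7. Guide goes to the east ledge with sample K.
8. Guide goes back to the west ledge alone.
9. Guide goes to the east ledge with sample P.
10. Guide goes back to the west ledge alone.
11. Guide goes to the east ledge with sample N.
12. Guide goes back to the west ledge alone.
13. Guide goes to the east ledge with sample E.
14. Guide goes back to the west ledge alone.
15. Guide goes to the east ledge with sample C.
16. Guide goes back to the west ledge alone.
17. Guide goes to the east ledge with sample D.
18. Guide goes back to the west ledge alone.
19. Guide goes to the east ledge with sample J.

Yes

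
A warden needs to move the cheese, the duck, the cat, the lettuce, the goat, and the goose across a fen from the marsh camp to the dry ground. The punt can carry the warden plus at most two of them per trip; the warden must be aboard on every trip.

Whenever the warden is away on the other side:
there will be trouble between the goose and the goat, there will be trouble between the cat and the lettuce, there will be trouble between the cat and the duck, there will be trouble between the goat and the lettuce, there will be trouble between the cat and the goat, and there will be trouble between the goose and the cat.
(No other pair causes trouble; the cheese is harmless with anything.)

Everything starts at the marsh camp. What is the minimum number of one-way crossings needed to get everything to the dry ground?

Counting alone: the warden can take at most 2 across per trip to the dry ground, so moving all 6 needs at least 3 loaded trips out, with a return between consecutive ones — at least 5 crossings.
The safety rule pushes this higher. Following every safe sequence of crossings, the most of the 6 that can be at the dry ground as the punt arrives there on crossings 5, 7 is 4, 5 respectively — never all 6.
So no plan with fewer than 9 crossings exists, and this one achieves 9:
1. Warden goes to the dry ground with the cat and the goat.
2. Warden goes back to the marsh camp with the cat.
3. Warden goes to the dry ground with the cat and the cheese.
4. Warden goes back to the marsh camp with the cat.
5. Warden goes to the dry ground with the cat and the duck.
6. Warden goes back to the marsh camp with the cat.
7. Warden goes to the dry ground with the goose and the lettuce.
8. Warden goes back to the marsh camp with the goat.
9. Warden goes to the dry ground with the cat and the goat.

9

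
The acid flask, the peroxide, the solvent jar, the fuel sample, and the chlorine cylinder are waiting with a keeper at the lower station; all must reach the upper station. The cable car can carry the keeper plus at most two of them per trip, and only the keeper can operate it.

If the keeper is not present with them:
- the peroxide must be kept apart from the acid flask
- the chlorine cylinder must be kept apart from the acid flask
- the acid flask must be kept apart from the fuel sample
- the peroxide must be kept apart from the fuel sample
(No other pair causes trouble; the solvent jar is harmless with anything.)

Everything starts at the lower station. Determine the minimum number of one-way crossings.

Counting alone: the keeper can take at most 2 across per trip to the upper station, so moving all 5 needs at least 3 loaded trips out, with a return between consecutive ones — at least 5 crossings.
The safety rule pushes this higher. Following every safe sequence of crossings, the most of the 5 that can be at the upper station as the cable car arrives there on crossing 5 is 4 — never all 5.
So no plan with fewer than 7 crossings exists, and this one achieves 7:
1. Keeper goes to the upper station with the acid flask and the peroxide.  [the lower station: the chlorine cylinder, the fuel sample, the solvent jar | the upper station: the acid flask, the peroxide]
2. Keeper goes back to the lower station with the acid flask.  [the lower station: the acid flask, the chlorine cylinder, the fuel sample, the solvent jar | the upper station: the peroxide]
3. Keeper goes to the upper station with the acid flask and the solvent jar.  [the lower station: the chlorine cylinder, the fuel sample | the upper station: the acid flask, the peroxide, the solvent jar]
4. Keeper goes back to the lower station with the acid flask.  [the lower station: the acid flask, the chlorine cylinder, the fuel sample | the upper station: the peroxide, the solvent jar]
5. Keeper goes to the upper station with the acid flask and the chlorine cylinder.  [the lower station: the fuel sample | the upper station: the acid flask, the chlorine cylinder, the peroxide, the solvent jar]
6. Keeper goes back to the lower station with the acid flask.  [the lower station: the acid flask, the fuel sample | the upper station: the chlorine cylinder, the peroxide, the solvent jar]
7. Keeper goes to the upper station with the acid flask and the fuel sample.  [the lower station: — | the upper station: the acid flask, the chlorine cylinder, the fuel sample, the peroxide, the solvent jar]

7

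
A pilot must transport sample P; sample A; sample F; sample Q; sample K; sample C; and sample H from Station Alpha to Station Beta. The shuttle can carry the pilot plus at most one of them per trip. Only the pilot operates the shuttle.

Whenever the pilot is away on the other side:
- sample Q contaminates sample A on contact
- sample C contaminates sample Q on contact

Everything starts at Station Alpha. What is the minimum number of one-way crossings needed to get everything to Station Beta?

Counting alone: the pilot can take at most 1 across per trip to Station Beta, so moving all 7 needs at least 7 loaded trips out, with a return between consecutive ones — at least 13 crossings.
The safety rule pushes this higher. Following every safe sequence of crossings, the most of the 7 that can be at Station Beta as the shuttle arrives there on crossing 13 is 6 — never all 7.
So no plan with fewer than 15 crossings exists, and this one achieves 15:
1. Pilot goes to Station Beta with sample Q.
2. Pilot goes back to Station Alpha alone.
3. Pilot goes to Station Beta with sample P.
4. Pilot goes back to Station Alpha alone.
5. Pilot goes to Station Beta with sample A.
6. Pilot goes back to Station Alpha with sample Q.
7. Pilot goes to Station Beta with sample C.
8. Pilot goes back to Station Alpha alone.
9. Pilot goes to Station Beta with sample F.
10. Pilot goes back to Station Alpha alone.
11. Pilot goes to Station Beta with sample K.
12. Pilot goes back to Station Alpha alone.
13. Pilot goes to Station Beta with sample H.
14. Pilot goes back to Station Alpha alone.
15. Pilot goes to Station Beta with sample Q.

15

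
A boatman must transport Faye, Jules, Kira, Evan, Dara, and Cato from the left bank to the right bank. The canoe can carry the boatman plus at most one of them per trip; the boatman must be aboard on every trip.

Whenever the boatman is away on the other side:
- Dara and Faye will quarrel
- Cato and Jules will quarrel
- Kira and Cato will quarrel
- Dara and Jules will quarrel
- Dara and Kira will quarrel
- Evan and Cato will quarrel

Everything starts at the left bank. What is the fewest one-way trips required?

impossible

Whatever the first load, the items left behind include a forbidden pair without the boatman. No opening move is safe, so no plan exists.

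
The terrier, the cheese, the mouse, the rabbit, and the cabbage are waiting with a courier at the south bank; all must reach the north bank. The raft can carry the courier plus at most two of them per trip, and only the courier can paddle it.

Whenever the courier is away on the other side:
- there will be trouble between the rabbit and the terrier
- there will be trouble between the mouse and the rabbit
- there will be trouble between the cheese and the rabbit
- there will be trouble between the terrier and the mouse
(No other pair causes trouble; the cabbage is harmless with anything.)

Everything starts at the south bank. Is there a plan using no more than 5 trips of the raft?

No

Counting alone: the courier can take at most 2 across per trip to the north bank, so moving all 5 needs at least 3 loaded trips out, with a return between consecutive ones — at least 5 crossings.
The safety rule pushes this higher. Following every safe sequence of crossings, the most of the 5 that can be at the north bank as the raft arrives there on crossing 5 is 4 — never all 5.
So the move cannot be finished within 5 crossings. (The shortest complete plan takes 7:)
1. Courier goes to the north bank with the rabbit and the terrier.  [the south bank: the cabbage, the cheese, the mouse | the north bank: the rabbit, the terrier]
2. Courier goes back to the south bank with the terrier.  [the south bank: the cabbage, the cheese, the mouse, the terrier | the north bank: the rabbit]
3. Courier goes to the north bank with the cheese and the terrier.  [the south bank: the cabbage, the mouse | the north bank: the cheese, the rabbit, the terrier]
4. Courier goes back to the south bank with the rabbit.  [the south bank: the cabbage, the mouse, the rabbit | the north bank: the cheese, the terrier]
5. Courier goes to the north bank with the cabbage and the mouse.  [the south bank: the rabbit | the north bank: the cabbage, the cheese, the mouse, the terrier]
6. Courier goes back to the south bank with the terrier.  [the south bank: the rabbit, the terrier | the north bank: the cabbage, the cheese, the mouse]
7. Courier goes to the north bank with the rabbit and the terrier.  [the south bank: — | the north bank: the cabbage, the cheese, the mouse, the rabbit, the terrier]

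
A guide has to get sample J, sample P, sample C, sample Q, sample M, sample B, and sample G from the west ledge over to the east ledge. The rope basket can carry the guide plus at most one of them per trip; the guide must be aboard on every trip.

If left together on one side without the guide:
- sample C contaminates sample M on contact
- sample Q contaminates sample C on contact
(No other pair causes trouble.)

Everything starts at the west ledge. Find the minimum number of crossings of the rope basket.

15

Counting alone: the guide can take at most 1 across per trip to the east ledge, so moving all 7 needs at least 7 loaded trips out, with a return between consecutive ones — at least 13 crossings.
The safety rule pushes this higher. Following every safe sequence of crossings, the most of the 7 that can be at the east ledge as the rope basket arrives there on crossing 13 is 6 — never all 7.
So no plan with fewer than 15 crossings exists, and this one achieves 15:
1. Guide goes to the east ledge with sample C.  [the west ledge: sample B, sample G, sample J, sample M, sample P, sample Q | the east ledge: sample C]
2. Guide goes back to the west ledge alone.  [the west ledge: sample B, sample G, sample J, sample M, sample P, sample Q | the east ledge: sample C]
3. Guide goes to the east ledge with sample J.  [the west ledge: sample B, sample G, sample M, sample P, sample Q | the east ledge: sample C, sample J]
4. Guide goes back to the west ledge alone.  [the west ledge: sample B, sample G, sample M, sample P, sample Q | the east ledge: sample C, sample J]
5. Guide goes to the east ledge with sample P.  [the west ledge: sample B, sample G, sample M, sample Q | the east ledge: sample C, sample J, sample P]
6. Guide goes back to the west ledge alone.  [the west ledge: sample B, sample G, sample M, sample Q | the east ledge: sample C, sample J, sample P]
7. Guide goes to the east ledge with sample Q.  [the west ledge: sample B, sample G, sample M | the east ledge: sample C, sample J, sample P, sample Q]
8. Guide goes back to the west ledge with sample C.  [the west ledge: sample B, sample C, sample G, sample M | the east ledge: sample J, sample P, sample Q]
9. Guide goes to the east ledge with sample M.  [the west ledge: sample B, sample C, sample G | the east ledge: sample J, sample M, sample P, sample Q]
10. Guide goes back to the west ledge alone.  [the west ledge: sample B, sample C, sample G | the east ledge: sample J, sample M, sample P, sample Q]
11. Guide goes to the east ledge with sample B.  [the west ledge: sample C, sample G | the east ledge: sample B, sample J, sample M, sample P, sample Q]
12. Guide goes back to the west ledge alone.  [the west ledge: sample C, sample G | the east ledge: sample B, sample J, sample M, sample P, sample Q]
13. Guide goes to the east ledge with sample G.  [the west ledge: sample C | the east ledge: sample B, sample G, sample J, sample M, sample P, sample Q]
14. Guide goes back to the west ledge alone.  [the west ledge: sample C | the east ledge: sample B, sample G, sample J, sample M, sample P, sample Q]
15. Guide goes to the east ledge with sample C.  [the west ledge: — | the east ledge: sample B, sample C, sample G, sample J, sample M, sample P, sample Q]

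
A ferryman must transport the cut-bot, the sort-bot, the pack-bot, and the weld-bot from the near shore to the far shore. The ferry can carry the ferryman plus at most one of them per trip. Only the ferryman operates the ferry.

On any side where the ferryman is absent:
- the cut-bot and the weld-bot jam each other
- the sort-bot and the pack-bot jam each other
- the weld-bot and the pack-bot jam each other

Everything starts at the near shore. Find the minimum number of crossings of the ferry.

impossible

Whatever the first load, the items left behind include a forbidden pair without the ferryman. No opening move is safe, so no plan exists.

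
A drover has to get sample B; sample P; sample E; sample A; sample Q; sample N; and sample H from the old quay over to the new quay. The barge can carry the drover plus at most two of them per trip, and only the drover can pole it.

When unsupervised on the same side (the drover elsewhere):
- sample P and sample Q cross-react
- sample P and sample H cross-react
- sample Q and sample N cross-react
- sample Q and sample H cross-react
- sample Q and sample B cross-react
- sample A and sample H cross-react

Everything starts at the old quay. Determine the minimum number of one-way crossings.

Counting alone: the drover can take at most 2 across per trip to the new quay, so moving all 7 needs at least 4 loaded trips out, with a return between consecutive ones — at least 7 crossings.
The safety rule pushes this higher. Following every safe sequence of crossings, the most of the 7 that can be at the new quay as the barge arrives there on crossings 7, 9 is 5, 6 respectively — never all 7.
So no plan with fewer than 11 crossings exists, and this one achieves 11:
1. Drover goes to the new quay with sample H and sample Q.  [the old quay: sample A, sample B, sample E, sample N, sample P | the new quay: sample H, sample Q]
2. Drover goes back to the old quay with sample Q.  [the old quay: sample A, sample B, sample E, sample N, sample P, sample Q | the new quay: sample H]
3. Drover goes to the new quay with sample B and sample Q.  [the old quay: sample A, sample E, sample N, sample P | the new quay: sample B, sample H, sample Q]
4. Drover goes back to the old quay with sample Q.  [the old quay: sample A, sample E, sample N, sample P, sample Q | the new quay: sample B, sample H]
5. Drover goes to the new quay with sample N and sample P.  [the old quay: sample A, sample E, sample Q | the new quay: sample B, sample H, sample N, sample P]
6. Drover goes back to the old quay with sample P.  [the old quay: sample A, sample E, sample P, sample Q | the new quay: sample B, sample H, sample N]
7. Drover goes to the new quay with sample E and sample P.  [the old quay: sample A, sample Q | the new quay: sample B, sample E, sample H, sample N, sample P]
8. Drover goes back to the old quay with sample P.  [the old quay: sample A, sample P, sample Q | the new quay: sample B, sample E, sample H, sample N]
9. Drover goes to the new quay with sample A and sample P.  [the old quay: sample Q | the new quay: sample A, sample B, sample E, sample H, sample N, sample P]
10. Drover goes back to the old quay with sample H.  [the old quay: sample H, sample Q | the new quay: sample A, sample B, sample E, sample N, sample P]
11. Drover goes to the new quay with sample H and sample Q.  [the old quay: — | the new quay: sample A, sample B, sample E, sample H, sample N, sample P, sample Q]

11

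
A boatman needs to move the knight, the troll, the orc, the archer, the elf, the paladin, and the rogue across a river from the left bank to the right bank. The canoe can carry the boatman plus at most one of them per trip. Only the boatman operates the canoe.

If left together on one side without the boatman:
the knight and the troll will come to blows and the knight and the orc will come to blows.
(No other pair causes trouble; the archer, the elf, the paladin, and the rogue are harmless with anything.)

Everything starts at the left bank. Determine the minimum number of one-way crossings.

Counting alone: the boatman can take at most 1 across per trip to the right bank, so moving all 7 needs at least 7 loaded trips out, with a return between consecutive ones — at least 13 crossings.
The safety rule pushes this higher. Following every safe sequence of crossings, the most of the 7 that can be at the right bank as the canoe arrives there on crossing 13 is 6 — never all 7.
So no plan with fewer than 15 crossings exists, and this one achieves 15:
1. Boatman goes to the right bank with the knight.
2. Boatman goes back to the left bank alone.
3. Boatman goes to the right bank with the troll.
4. Boatman goes back to the left bank with the knight.
5. Boatman goes to the right bank with the orc.
6. Boatman goes back to the left bank alone.
7. Boatman goes to the right bank with the archer.
8. Boatman goes back to the left bank alone.
9. Boatman goes to the right bank with the elf.
10. Boatman goes back to the left bank alone.
11. Boatman goes to the right bank with the paladin.
12. Boatman goes back to the left bank alone.
13. Boatman goes to the right bank with the rogue.
14. Boatman goes back to the left bank alone.
15. Boatman goes to the right bank with the knight.

15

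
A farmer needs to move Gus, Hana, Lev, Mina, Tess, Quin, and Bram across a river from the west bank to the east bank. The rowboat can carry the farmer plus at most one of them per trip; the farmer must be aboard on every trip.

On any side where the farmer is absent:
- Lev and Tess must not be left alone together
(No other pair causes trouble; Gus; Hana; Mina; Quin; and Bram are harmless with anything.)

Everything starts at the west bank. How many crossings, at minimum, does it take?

Counting alone: the farmer can take at most 1 across per trip to the east bank, so moving all 7 needs at least 7 loaded trips out, with a return between consecutive ones — at least 13 crossings.
The plan below uses exactly 13 crossings, so it is optimal:
1. Farmer goes to the east bank with Lev.
2. Farmer goes back to the west bank alone.
3. Farmer goes to the east bank with Gus.
4. Farmer goes back to the west bank alone.
5. Farmer goes to the east bank with Hana.
6. Farmer goes back to the west bank alone.
7. Farmer goes to the east bank with Mina.
8. Farmer goes back to the west bank alone.
9. Farmer goes to the east bank with Quin.
10. Farmer goes back to the west bank alone.
11. Farmer goes to the east bank with Bram.
12. Farmer goes back to the west bank alone.
13. Farmer goes to the east bank with Tess.

13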